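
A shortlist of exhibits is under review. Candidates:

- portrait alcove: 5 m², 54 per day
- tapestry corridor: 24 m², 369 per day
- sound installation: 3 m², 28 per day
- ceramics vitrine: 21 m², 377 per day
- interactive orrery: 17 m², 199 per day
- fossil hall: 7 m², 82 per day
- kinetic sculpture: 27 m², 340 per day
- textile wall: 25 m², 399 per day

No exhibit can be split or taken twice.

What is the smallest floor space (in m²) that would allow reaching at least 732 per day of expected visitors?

45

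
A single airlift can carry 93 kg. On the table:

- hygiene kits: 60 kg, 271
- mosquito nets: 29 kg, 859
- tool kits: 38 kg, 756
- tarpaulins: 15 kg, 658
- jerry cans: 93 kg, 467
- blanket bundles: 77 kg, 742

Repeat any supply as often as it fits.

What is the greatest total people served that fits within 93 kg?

The ratio ordering already packs tightly: 6×tarpaulins, 90 kg, 3948.
Nothing else within 93 kg beats 3948.

3948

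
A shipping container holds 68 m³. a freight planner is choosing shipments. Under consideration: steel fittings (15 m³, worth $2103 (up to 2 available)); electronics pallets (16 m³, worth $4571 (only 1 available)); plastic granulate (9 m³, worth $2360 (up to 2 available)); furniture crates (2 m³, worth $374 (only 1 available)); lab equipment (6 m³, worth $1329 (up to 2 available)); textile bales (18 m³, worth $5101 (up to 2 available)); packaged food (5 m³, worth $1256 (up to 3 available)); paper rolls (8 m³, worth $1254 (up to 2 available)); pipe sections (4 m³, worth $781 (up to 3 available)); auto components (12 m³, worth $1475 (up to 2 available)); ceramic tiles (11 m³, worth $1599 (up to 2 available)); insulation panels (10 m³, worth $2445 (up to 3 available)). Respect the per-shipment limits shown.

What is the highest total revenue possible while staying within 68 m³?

18763

Best packing: electronics pallets + plastic granulate + furniture crates + 2×textile bales + packaged food — 68 m³, 18763 total.
That's the maximum — no swap from here does better than 18763.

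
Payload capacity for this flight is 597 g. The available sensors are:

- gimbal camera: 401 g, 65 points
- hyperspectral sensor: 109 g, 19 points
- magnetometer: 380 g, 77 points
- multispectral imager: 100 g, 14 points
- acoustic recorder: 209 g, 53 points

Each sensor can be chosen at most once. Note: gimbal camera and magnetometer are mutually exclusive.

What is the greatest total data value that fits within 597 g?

130

Ranking by ratio (data value/g): acoustic recorder 0.25, magnetometer 0.20, hyperspectral sensor 0.17.
Best packing: magnetometer + acoustic recorder — 589 g, 130 total.
An exhaustive check of the 32 subsets confirms 130.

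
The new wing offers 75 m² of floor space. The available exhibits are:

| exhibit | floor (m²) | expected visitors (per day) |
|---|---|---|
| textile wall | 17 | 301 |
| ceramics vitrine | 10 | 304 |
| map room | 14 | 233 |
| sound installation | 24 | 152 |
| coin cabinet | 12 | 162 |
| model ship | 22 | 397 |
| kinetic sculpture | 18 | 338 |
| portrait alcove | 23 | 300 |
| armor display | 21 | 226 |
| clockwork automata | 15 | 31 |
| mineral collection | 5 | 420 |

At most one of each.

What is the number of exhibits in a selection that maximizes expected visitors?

5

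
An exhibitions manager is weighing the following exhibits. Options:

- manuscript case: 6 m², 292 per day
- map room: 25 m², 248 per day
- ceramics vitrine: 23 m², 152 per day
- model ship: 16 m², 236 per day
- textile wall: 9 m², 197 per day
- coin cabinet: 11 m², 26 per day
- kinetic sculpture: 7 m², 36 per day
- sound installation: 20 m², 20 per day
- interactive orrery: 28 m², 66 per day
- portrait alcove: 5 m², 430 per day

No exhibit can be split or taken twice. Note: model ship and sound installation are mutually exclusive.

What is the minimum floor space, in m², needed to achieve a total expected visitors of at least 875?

20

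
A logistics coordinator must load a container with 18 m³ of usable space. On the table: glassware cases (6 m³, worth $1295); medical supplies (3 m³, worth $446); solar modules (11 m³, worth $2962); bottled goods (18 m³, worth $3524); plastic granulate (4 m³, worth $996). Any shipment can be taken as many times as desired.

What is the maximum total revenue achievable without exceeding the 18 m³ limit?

Taking medical supplies + solar modules + plastic granulate: 18 m³ used, 4404 in revenue.
No other feasible combination exceeds 4404.

4404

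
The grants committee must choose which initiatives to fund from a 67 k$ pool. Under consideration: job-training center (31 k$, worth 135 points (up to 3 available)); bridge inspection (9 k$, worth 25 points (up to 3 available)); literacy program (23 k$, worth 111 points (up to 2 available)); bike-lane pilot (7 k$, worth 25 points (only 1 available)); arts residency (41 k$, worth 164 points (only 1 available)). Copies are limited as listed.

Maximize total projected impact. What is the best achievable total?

275

Filling by ratio: bridge inspection + 2×literacy program + bike-lane pilot for 272, with 5 k$ left unused.
Dropping bridge inspection and literacy program and bike-lane pilot frees 39 k$; slotting in arts residency (41 k$) lifts the total to 275 at 64 k$.
That's the maximum — no swap from here does better than 275.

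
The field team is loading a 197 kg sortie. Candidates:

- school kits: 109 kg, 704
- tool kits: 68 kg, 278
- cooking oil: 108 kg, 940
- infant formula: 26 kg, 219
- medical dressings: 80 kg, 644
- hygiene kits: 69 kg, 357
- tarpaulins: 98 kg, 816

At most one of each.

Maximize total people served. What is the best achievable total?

1584

A density-first pass picks cooking oil + infant formula — 1159 at 134 kg.
Dropping infant formula frees 26 kg; slotting in medical dressings (80 kg) lifts the total to 1584 at 188 kg.
Runner-up medical dressings + tarpaulins tops out at 1460.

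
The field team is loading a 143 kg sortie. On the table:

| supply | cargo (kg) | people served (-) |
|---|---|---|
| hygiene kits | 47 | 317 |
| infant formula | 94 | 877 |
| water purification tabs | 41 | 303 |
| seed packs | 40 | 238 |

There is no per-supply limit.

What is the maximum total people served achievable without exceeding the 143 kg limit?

Ranking by ratio (people served/kg): infant formula 9.33, water purification tabs 7.39, hygiene kits 6.74, seed packs 5.95.
The ratio heuristic lands on infant formula + water purification tabs (1180) but leaves 8 kg idle.
The 41 kg tied up in water purification tabs is better spent on hygiene kits — total rises to 1194 (141 kg).

1194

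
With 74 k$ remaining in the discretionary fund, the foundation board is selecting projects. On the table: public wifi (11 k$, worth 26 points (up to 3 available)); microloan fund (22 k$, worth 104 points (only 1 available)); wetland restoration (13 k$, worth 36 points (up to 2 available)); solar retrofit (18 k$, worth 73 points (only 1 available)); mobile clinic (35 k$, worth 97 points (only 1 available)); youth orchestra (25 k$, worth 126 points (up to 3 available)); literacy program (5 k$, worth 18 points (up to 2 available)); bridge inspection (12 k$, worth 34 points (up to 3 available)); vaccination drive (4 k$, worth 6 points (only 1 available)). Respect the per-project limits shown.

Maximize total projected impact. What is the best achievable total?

356

The ratio ordering already packs tightly: microloan fund + 2×youth orchestra, 72 k$, 356.
Every other selection either busts 74 k$ or exceeds an availability limit or fails to beat 356.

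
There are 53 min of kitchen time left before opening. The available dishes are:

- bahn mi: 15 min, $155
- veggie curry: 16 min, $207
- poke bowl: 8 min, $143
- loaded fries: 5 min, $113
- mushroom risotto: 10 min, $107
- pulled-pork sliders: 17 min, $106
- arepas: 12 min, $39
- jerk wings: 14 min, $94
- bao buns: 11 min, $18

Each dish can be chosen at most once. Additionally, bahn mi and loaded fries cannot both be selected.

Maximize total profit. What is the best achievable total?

Density check — loaded fries 22.60, poke bowl 17.88, veggie curry 12.94, mushroom risotto 10.70 are the best per min.
The ratio ordering already packs tightly: veggie curry + poke bowl + loaded fries + mushroom risotto + jerk wings, 53 min, 664.
An exhaustive check of the 512 subsets confirms 664.

664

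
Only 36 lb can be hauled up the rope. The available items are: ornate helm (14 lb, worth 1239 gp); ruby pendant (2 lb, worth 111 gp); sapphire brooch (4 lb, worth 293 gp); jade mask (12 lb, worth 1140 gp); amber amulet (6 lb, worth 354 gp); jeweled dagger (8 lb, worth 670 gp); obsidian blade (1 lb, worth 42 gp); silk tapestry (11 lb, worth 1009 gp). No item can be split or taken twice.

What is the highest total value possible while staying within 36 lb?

Greedy by ratio would take sapphire brooch + jade mask + jeweled dagger + obsidian blade + silk tapestry: 36 lb used, total 3154.
Reworking the packing: ornate helm + ruby pendant + jade mask + jeweled dagger uses 36 lb and improves the total to 3160.
Nothing else within 36 lb beats 3160.

3160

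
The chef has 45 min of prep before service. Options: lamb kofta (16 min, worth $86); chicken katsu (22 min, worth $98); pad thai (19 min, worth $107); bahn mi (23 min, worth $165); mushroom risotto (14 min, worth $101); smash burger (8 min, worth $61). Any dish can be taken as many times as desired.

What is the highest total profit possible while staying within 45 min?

327

By profit per min: smash burger 7.62, mushroom risotto 7.21, bahn mi 7.17, pad thai 5.63 lead.
The ratio heuristic lands on 5×smash burger (305) but leaves 5 min idle.
Dropping 4×smash burger frees 32 min; slotting in bahn mi + mushroom risotto (37 min) lifts the total to 327 at 45 min.
That's the maximum — no swap from here does better than 327.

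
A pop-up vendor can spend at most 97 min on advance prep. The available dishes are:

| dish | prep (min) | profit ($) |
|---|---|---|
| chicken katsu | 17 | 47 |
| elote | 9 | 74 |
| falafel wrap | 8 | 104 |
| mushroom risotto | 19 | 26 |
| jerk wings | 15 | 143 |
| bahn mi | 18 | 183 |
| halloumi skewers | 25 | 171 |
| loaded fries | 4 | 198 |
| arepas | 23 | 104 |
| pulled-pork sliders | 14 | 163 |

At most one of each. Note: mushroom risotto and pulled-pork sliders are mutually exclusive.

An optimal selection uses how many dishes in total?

Optimal total is 1036.
elote + falafel wrap + jerk wings + bahn mi + halloumi skewers + loaded fries + pulled-pork sliders hits 1036 at 93 min.
Every optimal selection uses 7 dishes.

7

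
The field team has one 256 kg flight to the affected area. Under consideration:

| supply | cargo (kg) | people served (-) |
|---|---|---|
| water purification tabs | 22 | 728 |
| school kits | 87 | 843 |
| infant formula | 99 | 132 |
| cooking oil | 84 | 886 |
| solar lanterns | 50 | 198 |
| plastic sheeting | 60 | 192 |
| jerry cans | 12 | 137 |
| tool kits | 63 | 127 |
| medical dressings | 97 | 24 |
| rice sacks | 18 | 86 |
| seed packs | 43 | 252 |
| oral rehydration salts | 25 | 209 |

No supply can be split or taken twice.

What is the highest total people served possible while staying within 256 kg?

Taking water purification tabs + school kits + cooking oil + jerry cans + rice sacks + oral rehydration salts: 248 kg used, 2889 in people served.
Runner-up water purification tabs + school kits + cooking oil + jerry cans + seed packs tops out at 2846.

2889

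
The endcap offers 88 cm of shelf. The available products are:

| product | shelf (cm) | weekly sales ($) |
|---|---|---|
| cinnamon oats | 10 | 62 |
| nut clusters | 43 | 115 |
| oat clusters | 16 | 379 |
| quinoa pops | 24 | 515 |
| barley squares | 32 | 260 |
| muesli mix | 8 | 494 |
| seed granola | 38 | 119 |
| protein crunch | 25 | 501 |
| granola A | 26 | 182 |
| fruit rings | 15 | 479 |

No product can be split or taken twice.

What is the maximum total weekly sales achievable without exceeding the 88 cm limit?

2368

By weekly sales per cm: muesli mix 61.75, fruit rings 31.93, oat clusters 23.69 lead.
The ratio ordering already packs tightly: oat clusters + quinoa pops + muesli mix + protein crunch + fruit rings, 88 cm, 2368.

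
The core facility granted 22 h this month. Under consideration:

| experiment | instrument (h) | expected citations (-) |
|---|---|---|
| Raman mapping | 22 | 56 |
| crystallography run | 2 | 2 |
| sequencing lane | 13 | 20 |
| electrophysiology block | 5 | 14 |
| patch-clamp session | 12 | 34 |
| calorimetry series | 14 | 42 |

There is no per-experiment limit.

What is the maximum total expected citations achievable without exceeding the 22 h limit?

Filling by ratio: crystallography run + electrophysiology block + calorimetry series for 58, with 1 h left unused.
The 16 h tied up in crystallography run and calorimetry series is better spent on electrophysiology block + patch-clamp session — total rises to 62 (22 h).
Every other selection either busts 22 h or fails to beat 62.

62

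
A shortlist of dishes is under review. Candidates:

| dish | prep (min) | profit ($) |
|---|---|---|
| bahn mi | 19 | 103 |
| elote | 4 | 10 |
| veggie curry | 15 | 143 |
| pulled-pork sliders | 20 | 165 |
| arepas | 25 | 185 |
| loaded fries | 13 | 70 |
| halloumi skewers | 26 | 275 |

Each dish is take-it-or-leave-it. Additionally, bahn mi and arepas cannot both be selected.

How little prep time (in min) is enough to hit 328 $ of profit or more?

39

Look for the lowest-prep combination reaching 328.
loaded fries + halloumi skewers reaches 345 using 39 min.
Any bundle with less than 39 min falls short of 328.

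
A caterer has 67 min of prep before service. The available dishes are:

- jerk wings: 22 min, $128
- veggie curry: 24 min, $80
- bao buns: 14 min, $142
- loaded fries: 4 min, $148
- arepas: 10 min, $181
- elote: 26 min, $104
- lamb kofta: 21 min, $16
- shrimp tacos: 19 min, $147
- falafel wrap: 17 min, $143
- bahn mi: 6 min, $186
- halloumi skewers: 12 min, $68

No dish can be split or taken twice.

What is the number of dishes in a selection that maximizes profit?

The maximum profit within 67 min is 872.
bao buns + loaded fries + arepas + shrimp tacos + bahn mi + halloumi skewers hits 872 at 65 min.
Every optimal selection uses 6 dishes.

6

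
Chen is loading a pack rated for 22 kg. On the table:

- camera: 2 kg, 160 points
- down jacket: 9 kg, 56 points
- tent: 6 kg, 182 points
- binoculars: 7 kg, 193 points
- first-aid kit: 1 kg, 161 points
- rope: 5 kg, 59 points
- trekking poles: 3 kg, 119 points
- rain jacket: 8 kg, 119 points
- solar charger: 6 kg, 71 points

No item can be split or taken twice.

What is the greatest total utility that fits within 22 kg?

The ratio ordering already packs tightly: camera + tent + binoculars + first-aid kit + trekking poles, 19 kg, 815.
Next best is camera + tent + binoculars + first-aid kit + solar charger at 767 (22 kg) — short by 48.

815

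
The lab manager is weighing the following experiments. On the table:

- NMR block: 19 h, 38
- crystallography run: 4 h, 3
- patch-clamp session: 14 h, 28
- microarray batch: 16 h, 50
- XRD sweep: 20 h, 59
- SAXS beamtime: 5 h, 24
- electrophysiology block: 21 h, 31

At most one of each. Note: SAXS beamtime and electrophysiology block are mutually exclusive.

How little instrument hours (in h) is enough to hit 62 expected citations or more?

Minimise h subject to total expected citations ≥ 62.
microarray batch + SAXS beamtime reaches 74 using 21 h.
Below 21 h the best achievable stays under 62.

21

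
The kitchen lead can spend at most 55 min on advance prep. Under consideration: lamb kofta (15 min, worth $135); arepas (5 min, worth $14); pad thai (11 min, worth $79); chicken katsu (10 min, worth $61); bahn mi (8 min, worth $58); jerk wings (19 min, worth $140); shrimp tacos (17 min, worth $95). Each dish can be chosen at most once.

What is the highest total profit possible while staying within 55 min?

Filling by ratio: lamb kofta + pad thai + bahn mi + jerk wings for 412, with 2 min left unused.
Replace bahn mi with chicken katsu: the trade gains 3 net, giving 415 at 55 min.

415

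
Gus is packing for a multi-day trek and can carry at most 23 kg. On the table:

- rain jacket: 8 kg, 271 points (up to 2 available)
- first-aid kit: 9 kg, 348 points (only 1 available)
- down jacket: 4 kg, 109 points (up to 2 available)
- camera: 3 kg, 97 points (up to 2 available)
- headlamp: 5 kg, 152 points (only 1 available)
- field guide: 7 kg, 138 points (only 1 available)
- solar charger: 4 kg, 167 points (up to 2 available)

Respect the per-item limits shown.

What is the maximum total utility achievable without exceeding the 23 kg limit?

876

Best packing: first-aid kit + 2×camera + 2×solar charger — 23 kg, 876 total.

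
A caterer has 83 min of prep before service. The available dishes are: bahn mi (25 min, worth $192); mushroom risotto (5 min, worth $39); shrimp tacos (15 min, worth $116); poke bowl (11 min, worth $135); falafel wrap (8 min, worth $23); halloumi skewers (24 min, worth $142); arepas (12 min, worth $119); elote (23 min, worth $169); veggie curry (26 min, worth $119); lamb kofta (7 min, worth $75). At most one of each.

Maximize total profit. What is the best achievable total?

729

Ranking by ratio (profit/min): poke bowl 12.27, lamb kofta 10.71, arepas 9.92, mushroom risotto 7.80.
A density-first pass picks bahn mi + mushroom risotto + shrimp tacos + poke bowl + falafel wrap + arepas + lamb kofta — 699 at 83 min.
Dropping shrimp tacos and falafel wrap frees 23 min; slotting in elote (23 min) lifts the total to 729 at 83 min.
Next best is bahn mi + mushroom risotto + shrimp tacos + poke bowl + falafel wrap + arepas + lamb kofta at 699 (83 min) — short by 30.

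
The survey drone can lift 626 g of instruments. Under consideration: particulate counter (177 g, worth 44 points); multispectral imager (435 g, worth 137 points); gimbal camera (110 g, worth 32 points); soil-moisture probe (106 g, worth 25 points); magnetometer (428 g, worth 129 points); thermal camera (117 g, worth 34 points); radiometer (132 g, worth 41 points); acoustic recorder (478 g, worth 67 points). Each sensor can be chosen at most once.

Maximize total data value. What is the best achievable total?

Density check — multispectral imager 0.31, radiometer 0.31, magnetometer 0.30 are the best per g.
Filling by ratio: multispectral imager + radiometer for 178, with 59 g left unused.
Dropping radiometer frees 132 g; slotting in particulate counter (177 g) lifts the total to 181 at 612 g.
Runner-up multispectral imager + radiometer tops out at 178.

181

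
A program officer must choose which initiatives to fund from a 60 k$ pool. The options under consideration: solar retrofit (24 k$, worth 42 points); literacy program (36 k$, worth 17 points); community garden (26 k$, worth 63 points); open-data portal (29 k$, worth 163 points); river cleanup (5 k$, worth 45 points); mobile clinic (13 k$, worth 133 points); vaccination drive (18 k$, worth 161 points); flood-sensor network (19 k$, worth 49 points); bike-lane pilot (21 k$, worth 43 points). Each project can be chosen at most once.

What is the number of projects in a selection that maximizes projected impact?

Optimal total is 457.
open-data portal + mobile clinic + vaccination drive hits 457 at 60 k$.
Every optimal selection uses 3 projects.

3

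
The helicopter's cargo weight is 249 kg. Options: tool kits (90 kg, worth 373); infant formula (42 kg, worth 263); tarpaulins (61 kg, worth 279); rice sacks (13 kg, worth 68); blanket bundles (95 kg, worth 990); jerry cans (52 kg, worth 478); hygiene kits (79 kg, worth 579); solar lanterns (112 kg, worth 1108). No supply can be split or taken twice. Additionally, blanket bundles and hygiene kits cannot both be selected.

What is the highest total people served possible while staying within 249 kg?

Best packing: infant formula + blanket bundles + solar lanterns — 249 kg, 2361 total.

2361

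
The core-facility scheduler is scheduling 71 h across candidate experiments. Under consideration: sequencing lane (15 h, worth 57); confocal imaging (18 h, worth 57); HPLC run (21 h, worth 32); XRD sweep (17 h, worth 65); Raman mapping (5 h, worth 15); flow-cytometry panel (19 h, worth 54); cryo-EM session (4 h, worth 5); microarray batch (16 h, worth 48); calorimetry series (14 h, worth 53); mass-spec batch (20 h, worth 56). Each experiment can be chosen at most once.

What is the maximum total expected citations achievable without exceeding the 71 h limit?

247

Ranking by ratio (expected citations/h): XRD sweep 3.82, sequencing lane 3.80, calorimetry series 3.79.
Best packing: sequencing lane + confocal imaging + XRD sweep + Raman mapping + calorimetry series — 69 h, 247 total.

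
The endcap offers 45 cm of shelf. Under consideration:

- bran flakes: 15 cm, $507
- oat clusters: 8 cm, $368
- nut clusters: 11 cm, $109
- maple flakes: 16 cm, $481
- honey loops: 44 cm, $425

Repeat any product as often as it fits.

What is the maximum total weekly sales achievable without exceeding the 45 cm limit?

1840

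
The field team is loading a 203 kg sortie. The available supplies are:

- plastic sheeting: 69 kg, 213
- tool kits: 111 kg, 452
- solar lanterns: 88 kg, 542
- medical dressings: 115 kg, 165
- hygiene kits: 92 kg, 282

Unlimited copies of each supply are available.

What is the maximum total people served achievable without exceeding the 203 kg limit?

1084

Taking 2×solar lanterns: 176 kg used, 1084 in people served.
Nothing else within 203 kg beats 1084.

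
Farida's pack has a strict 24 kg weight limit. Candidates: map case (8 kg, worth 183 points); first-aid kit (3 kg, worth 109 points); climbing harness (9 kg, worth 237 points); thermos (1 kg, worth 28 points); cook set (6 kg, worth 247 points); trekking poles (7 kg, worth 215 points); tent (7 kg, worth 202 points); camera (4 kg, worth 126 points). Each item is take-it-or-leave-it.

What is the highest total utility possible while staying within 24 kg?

Ranking by ratio (utility/kg): cook set 41.17, first-aid kit 36.33, camera 31.50, trekking poles 30.71.
Filling by ratio: first-aid kit + thermos + cook set + trekking poles + camera for 725, with 3 kg left unused.
Dropping camera frees 4 kg; slotting in tent (7 kg) lifts the total to 801 at 24 kg.
Nothing else within 24 kg beats 801.

801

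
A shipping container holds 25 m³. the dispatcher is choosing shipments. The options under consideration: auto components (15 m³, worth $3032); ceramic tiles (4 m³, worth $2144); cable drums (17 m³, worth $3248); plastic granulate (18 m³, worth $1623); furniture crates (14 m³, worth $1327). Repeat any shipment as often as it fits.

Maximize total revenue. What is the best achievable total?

Ranking by ratio (revenue/m³): ceramic tiles 536.00, auto components 202.13, cable drums 191.06.
The ratio ordering already packs tightly: 6×ceramic tiles, 24 m³, 12864.

12864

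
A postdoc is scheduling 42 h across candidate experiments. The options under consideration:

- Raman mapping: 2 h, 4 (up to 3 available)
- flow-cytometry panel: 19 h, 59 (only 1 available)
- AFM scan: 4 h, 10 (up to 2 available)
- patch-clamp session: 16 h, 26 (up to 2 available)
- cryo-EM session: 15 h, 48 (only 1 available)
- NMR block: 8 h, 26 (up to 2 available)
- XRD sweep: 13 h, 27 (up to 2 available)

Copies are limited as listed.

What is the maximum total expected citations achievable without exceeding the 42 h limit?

133

Ranking by ratio (expected citations/h): NMR block 3.25, cryo-EM session 3.20, flow-cytometry panel 3.11, AFM scan 2.50.
A density-first pass picks Raman mapping + 2×AFM scan + cryo-EM session + 2×NMR block — 124 at 41 h.
The 18 h tied up in Raman mapping and 2×AFM scan and NMR block is better spent on flow-cytometry panel — total rises to 133 (42 h).
Nothing else within 42 h beats 133.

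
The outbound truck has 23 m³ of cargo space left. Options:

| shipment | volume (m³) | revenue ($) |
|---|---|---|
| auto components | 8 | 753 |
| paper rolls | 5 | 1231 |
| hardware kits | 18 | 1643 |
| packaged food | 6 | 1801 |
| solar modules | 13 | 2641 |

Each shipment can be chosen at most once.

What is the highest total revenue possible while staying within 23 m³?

By revenue per m³: packaged food 300.17, paper rolls 246.20, solar modules 203.15 lead.
Filling by ratio: auto components + paper rolls + packaged food for 3785, with 4 m³ left unused.
Replace auto components and paper rolls with solar modules: the trade gains 657 net, giving 4442 at 19 m³.
Next best is paper rolls + solar modules at 3872 (18 m³) — short by 570.

4442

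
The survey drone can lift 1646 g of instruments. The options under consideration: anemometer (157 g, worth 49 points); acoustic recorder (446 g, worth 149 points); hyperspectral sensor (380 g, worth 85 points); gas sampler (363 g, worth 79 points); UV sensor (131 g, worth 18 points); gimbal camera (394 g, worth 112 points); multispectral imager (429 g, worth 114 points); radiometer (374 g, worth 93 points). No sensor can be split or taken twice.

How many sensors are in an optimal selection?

4

Best achievable data value is 468.
For example acoustic recorder + gimbal camera + multispectral imager + radiometer achieves it, using 1643 g.
Every optimal selection uses 4 sensors.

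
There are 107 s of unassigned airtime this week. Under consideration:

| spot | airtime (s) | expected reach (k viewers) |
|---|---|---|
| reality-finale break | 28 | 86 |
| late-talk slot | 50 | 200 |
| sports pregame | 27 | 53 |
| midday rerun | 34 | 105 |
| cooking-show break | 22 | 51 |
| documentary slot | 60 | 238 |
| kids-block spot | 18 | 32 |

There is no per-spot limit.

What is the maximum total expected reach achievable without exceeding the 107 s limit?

2×late-talk slot uses 100 of the 107 s and totals 400.
The spare 7 s is too small for any remaining spot, and no exchange beats 400.

400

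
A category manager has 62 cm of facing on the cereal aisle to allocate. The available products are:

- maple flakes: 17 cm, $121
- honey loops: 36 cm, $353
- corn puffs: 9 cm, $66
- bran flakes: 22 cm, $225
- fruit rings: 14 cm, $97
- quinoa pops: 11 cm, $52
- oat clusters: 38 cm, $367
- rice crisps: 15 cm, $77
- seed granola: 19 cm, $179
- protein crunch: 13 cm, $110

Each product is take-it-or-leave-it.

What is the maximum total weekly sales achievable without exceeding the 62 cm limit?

592

Filling by ratio: honey loops + bran flakes for 578, with 4 cm left unused.
The 36 cm tied up in honey loops is better spent on oat clusters — total rises to 592 (60 cm).
Runner-up honey loops + bran flakes tops out at 578.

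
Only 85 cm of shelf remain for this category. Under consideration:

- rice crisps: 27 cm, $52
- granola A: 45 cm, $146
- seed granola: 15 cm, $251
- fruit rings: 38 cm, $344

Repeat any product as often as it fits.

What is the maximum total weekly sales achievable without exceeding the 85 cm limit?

5×seed granola uses 75 of the 85 cm and totals 1255.
Nothing else within 85 cm beats 1255.

1255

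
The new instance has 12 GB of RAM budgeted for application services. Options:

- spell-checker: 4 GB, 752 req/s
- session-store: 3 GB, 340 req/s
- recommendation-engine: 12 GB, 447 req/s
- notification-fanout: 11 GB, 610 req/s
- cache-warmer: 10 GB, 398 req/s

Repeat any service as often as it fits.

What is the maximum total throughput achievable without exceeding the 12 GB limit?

The ratio ordering already packs tightly: 3×spell-checker, 12 GB, 2256.

2256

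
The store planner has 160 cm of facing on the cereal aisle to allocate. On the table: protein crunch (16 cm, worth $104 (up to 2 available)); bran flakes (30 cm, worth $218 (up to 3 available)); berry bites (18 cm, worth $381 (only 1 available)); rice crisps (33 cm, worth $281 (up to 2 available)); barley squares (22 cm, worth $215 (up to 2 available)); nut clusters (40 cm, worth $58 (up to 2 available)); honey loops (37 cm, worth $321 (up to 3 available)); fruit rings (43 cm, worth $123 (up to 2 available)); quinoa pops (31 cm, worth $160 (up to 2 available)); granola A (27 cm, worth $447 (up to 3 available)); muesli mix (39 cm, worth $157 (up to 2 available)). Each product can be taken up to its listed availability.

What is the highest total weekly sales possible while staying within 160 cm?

2258

Ranking by ratio (weekly sales/cm): berry bites 21.17, granola A 16.56, barley squares 9.77, honey loops 8.68.
Taking the top-ratio products first gives protein crunch + berry bites + 2×barley squares + 3×granola A for 2256 (159 cm).
Dropping protein crunch and barley squares frees 38 cm; slotting in honey loops (37 cm) lifts the total to 2258 at 158 cm.
No other feasible combination exceeds 2258.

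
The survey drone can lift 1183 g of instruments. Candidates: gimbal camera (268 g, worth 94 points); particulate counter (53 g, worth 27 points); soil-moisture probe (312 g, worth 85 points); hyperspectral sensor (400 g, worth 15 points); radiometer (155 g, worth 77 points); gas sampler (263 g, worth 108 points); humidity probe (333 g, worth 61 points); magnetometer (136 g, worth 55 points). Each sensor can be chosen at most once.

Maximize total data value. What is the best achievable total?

Filling by ratio: gimbal camera + particulate counter + radiometer + gas sampler + magnetometer for 361, with 308 g left unused.
The 53 g tied up in particulate counter is better spent on soil-moisture probe — total rises to 419 (1134 g).
The spare 49 g is too small for any remaining sensor, and no exchange beats 419.

419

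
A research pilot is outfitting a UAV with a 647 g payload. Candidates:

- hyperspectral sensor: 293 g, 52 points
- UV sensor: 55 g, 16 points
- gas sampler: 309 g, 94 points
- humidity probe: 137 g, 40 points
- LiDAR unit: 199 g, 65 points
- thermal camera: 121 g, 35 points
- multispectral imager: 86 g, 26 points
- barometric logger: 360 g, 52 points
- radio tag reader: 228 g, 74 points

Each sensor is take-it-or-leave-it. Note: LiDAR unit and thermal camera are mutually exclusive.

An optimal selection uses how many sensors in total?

The maximum data value within 647 g is 199.
One optimal bundle: gas sampler + humidity probe + LiDAR unit (645 g).
Every optimal selection uses 3 sensors.

3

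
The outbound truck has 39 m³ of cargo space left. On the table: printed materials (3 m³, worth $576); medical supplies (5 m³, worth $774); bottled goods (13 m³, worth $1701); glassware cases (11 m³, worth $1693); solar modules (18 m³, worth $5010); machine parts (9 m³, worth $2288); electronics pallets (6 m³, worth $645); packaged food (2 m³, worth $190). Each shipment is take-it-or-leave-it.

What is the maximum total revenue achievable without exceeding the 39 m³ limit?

8991

Ranking by ratio (revenue/m³): solar modules 278.33, machine parts 254.22, printed materials 192.00, medical supplies 154.80.
The ratio heuristic lands on printed materials + medical supplies + solar modules + machine parts + packaged food (8838) but leaves 2 m³ idle.
The 10 m³ tied up in printed materials and medical supplies and packaged food is better spent on glassware cases — total rises to 8991 (38 m³).
No other feasible combination exceeds 8991.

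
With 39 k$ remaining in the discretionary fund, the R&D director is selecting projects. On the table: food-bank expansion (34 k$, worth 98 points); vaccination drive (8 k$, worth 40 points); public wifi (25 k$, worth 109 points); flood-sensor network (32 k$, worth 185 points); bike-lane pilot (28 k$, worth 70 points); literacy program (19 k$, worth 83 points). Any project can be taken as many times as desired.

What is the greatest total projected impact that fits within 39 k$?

The ratio ordering already packs tightly: flood-sensor network, 32 k$, 185.
No other feasible combination exceeds 185.

185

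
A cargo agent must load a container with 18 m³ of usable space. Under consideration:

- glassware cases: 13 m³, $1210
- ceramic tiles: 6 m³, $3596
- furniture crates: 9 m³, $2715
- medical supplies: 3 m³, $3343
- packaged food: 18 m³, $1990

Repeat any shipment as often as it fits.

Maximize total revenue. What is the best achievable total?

20058

Taking 6×medical supplies: 18 m³ used, 20058 in revenue.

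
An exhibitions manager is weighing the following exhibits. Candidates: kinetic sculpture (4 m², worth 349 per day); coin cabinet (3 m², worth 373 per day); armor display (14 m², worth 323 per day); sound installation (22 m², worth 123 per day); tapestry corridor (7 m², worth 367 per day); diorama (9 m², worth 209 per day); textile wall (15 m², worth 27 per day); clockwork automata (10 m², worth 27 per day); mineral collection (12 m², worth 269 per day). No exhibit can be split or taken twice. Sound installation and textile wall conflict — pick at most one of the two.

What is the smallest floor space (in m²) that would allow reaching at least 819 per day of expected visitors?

14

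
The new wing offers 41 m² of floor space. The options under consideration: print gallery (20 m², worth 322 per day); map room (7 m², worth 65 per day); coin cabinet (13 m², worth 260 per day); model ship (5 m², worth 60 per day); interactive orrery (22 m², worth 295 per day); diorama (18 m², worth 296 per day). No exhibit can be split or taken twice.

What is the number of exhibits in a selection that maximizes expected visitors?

The maximum expected visitors within 41 m² is 647.
print gallery + map room + coin cabinet hits 647 at 40 m².
Any selection reaching 647 contains exactly 3 exhibits.

3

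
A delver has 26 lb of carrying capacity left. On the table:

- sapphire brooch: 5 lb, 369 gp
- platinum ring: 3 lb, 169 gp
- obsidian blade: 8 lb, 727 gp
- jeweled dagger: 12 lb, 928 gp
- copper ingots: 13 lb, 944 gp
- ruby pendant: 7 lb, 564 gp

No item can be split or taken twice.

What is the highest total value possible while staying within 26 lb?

2040

By value per lb: obsidian blade 90.88, ruby pendant 80.57, jeweled dagger 77.33, sapphire brooch 73.80 lead.
The ratio heuristic lands on sapphire brooch + platinum ring + obsidian blade + ruby pendant (1829) but leaves 3 lb idle.
Replace platinum ring and ruby pendant with copper ingots: the trade gains 211 net, giving 2040 at 26 lb.
Runner-up sapphire brooch + obsidian blade + jeweled dagger tops out at 2024.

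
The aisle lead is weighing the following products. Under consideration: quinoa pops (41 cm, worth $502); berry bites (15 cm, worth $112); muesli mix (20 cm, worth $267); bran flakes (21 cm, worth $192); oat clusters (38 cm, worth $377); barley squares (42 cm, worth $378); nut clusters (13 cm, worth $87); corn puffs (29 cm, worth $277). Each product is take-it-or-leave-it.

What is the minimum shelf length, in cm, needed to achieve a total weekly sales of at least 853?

Need the lightest bundle worth ≥ 853.
quinoa pops + muesli mix + nut clusters reaches 856 using 74 cm.
Any bundle with less than 74 cm falls short of 853.

74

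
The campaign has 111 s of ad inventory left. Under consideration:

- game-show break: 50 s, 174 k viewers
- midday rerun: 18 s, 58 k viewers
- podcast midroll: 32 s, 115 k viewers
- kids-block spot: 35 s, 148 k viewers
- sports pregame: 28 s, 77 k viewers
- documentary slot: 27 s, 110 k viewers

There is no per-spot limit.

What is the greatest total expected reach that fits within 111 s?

444

By expected reach per s: kids-block spot 4.23, documentary slot 4.07, podcast midroll 3.59, game-show break 3.48 lead.
Taking 3×kids-block spot: 105 s used, 444 in expected reach.
Every other selection either busts 111 s or fails to beat 444.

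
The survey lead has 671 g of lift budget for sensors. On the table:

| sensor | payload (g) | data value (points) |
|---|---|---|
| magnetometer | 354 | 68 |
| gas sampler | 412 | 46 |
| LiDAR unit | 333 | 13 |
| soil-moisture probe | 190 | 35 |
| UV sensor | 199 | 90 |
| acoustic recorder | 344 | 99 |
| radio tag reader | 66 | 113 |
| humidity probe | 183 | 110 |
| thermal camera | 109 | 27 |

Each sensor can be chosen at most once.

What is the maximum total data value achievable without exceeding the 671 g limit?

The ratio heuristic lands on UV sensor + radio tag reader + humidity probe + thermal camera (340) but leaves 114 g idle.
Dropping thermal camera frees 109 g; slotting in soil-moisture probe (190 g) lifts the total to 348 at 638 g.
Nothing else within 671 g beats 348.

348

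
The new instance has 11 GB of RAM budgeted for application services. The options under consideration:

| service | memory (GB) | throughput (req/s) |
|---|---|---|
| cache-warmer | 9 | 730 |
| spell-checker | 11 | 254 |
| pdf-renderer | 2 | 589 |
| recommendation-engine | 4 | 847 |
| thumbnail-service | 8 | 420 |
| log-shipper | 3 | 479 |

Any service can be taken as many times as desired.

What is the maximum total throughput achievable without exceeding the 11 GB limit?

2945

Density check — pdf-renderer 294.50, recommendation-engine 211.75, log-shipper 159.67, cache-warmer 81.11 are the best per GB.
The ratio ordering already packs tightly: 5×pdf-renderer, 10 GB, 2945.
No other feasible combination exceeds 2945.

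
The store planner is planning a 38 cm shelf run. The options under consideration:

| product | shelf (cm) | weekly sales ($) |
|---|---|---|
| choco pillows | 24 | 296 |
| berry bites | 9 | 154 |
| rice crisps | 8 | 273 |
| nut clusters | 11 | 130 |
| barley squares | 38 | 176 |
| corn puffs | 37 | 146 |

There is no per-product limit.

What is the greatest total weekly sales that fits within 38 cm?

1092

Best packing: 4×rice crisps — 32 cm, 1092 total.
The spare 6 cm is too small for any remaining product, and no exchange beats 1092.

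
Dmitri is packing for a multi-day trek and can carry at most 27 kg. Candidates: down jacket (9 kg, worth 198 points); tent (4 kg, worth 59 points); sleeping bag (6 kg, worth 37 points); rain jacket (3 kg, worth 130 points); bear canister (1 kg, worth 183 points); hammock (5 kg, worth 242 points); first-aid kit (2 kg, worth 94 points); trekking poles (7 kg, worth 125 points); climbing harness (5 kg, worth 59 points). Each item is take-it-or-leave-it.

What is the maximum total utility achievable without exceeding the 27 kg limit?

972

Taking down jacket + rain jacket + bear canister + hammock + first-aid kit + trekking poles: 27 kg used, 972 in utility.
That's the maximum — no swap from here does better than 972.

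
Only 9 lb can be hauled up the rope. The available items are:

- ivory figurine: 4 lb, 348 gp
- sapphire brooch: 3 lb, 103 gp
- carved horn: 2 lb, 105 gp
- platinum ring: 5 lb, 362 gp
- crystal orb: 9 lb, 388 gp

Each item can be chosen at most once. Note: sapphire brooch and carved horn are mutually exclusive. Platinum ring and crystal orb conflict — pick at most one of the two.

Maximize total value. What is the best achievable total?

710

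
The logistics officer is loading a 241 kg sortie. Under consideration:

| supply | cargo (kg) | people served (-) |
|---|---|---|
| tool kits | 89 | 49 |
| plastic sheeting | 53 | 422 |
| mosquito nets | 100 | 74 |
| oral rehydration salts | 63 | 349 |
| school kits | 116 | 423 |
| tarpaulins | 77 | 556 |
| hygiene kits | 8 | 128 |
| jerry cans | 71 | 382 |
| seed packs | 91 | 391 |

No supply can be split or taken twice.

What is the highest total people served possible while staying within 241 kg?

Density check — hygiene kits 16.00, plastic sheeting 7.96, tarpaulins 7.22, oral rehydration salts 5.54 are the best per kg.
The ratio heuristic lands on plastic sheeting + oral rehydration salts + tarpaulins + hygiene kits (1455) but leaves 40 kg idle.
Dropping oral rehydration salts frees 63 kg; slotting in seed packs (91 kg) lifts the total to 1497 at 229 kg.

1497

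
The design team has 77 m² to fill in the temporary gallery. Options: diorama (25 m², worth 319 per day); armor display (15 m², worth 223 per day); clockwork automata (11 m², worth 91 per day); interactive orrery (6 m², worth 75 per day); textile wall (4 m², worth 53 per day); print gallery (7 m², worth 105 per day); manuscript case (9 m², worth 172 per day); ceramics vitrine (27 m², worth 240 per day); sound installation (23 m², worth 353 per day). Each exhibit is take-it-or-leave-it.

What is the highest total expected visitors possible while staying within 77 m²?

1120

The ratio heuristic lands on armor display + clockwork automata + interactive orrery + textile wall + print gallery + manuscript case + sound installation (1072) but leaves 2 m² idle.
Replace clockwork automata and interactive orrery and print gallery with diorama: the trade gains 48 net, giving 1120 at 76 m².
The spare 1 m² is too small for any remaining exhibit, and no exchange beats 1120.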